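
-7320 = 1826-9146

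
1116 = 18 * 62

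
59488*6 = 356928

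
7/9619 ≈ 0.000728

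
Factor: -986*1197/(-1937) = 2^1*3^2*7^1*13^(-1)*17^1*19^1*29^1*149^(-1) = 1180242/1937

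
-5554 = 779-6333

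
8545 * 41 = 350345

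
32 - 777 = -745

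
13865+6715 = 20580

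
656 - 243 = 413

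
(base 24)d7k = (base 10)7676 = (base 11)5849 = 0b1110111111100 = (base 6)55312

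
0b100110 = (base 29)19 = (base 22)1g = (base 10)38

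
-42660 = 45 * (-948)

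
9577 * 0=0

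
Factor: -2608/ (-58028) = 2^2*89^ (-1) = 4/89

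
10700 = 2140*5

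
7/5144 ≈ 0.00136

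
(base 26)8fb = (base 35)4py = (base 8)13261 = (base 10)5809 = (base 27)7q4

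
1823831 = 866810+957021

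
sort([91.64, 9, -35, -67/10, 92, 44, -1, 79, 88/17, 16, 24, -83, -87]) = [-87, -83, -35, -67/10, -1, 88/17, 9, 16, 24, 44, 79, 91.64, 92]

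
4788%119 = 28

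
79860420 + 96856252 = 176716672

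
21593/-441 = -48 - 425/441 ≈ -48.96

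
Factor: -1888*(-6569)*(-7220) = -1*2^7*5^1*19^2*59^1*6569^1 = -89544403840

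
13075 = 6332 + 6743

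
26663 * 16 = 426608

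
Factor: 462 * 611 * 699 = 2^1 * 3^2 * 7^1 * 11^1 * 13^1 * 47^1 * 233^1 = 197315118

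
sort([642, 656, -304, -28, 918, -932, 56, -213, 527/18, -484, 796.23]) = [-932, -484, -304, -213, -28, 527/18, 56, 642, 656, 796.23, 918]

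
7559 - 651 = 6908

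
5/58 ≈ 0.0862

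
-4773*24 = -114552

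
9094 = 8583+511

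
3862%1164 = 370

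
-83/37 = -2 - 9/37 ≈ -2.24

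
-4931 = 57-4988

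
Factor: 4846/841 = 2^1*29^ (-2)*2423^1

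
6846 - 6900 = -54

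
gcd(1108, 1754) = 2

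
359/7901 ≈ 0.0454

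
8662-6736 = 1926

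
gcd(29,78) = 1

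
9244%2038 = 1092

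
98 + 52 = 150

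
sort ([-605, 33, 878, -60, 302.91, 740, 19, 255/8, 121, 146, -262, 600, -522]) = [-605, -522, -262, -60, 19, 255/8, 33, 121, 146, 302.91, 600, 740, 878]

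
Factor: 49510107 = 3^2*37^1*157^1*947^1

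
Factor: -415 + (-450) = -1*5^1*173^1 = -865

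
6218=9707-3489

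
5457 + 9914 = 15371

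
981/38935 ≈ 0.0252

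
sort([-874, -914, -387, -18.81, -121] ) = [-914, -874, -387, -121, -18.81] 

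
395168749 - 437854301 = -42685552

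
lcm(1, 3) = 3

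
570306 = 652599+-82293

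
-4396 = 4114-8510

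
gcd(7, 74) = 1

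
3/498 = 1/166 ≈ 0.00602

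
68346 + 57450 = 125796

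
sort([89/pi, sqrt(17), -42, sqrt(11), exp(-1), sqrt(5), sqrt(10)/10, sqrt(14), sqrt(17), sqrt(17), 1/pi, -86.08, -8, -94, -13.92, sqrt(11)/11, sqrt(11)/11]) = [-94, -86.08, -42, -13.92, -8, sqrt(11)/11, sqrt(11)/11, sqrt(10)/10, 1/pi, exp(-1), sqrt(5), sqrt(11), sqrt(14), sqrt(17), sqrt(17), sqrt(17), 89/pi]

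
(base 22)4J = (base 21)52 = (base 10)107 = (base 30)3H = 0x6B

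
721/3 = 240 + 1/3 ≈ 240.33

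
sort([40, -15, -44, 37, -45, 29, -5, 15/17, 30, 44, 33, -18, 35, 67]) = [-45, -44, -18, -15, -5, 15/17, 29, 30, 33, 35, 37, 40, 44, 67]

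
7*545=3815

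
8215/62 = 265/2 = 132.50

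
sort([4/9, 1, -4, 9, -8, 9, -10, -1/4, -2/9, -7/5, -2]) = [-10, -8, -4, -2, -7/5, -1/4, -2/9, 4/9, 1, 9, 9]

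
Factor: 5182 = 2^1*2591^1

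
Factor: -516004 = -1*2^2*129001^1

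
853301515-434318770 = 418982745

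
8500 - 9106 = -606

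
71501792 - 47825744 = 23676048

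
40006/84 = 476 + 11/42 ≈ 476.26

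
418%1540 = 418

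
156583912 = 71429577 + 85154335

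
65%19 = 8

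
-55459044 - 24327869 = -79786913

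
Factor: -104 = -1*2^3*13^1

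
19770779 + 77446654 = 97217433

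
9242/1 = 9242 = 9242.00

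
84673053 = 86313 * 981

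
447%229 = 218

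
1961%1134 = 827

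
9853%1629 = 79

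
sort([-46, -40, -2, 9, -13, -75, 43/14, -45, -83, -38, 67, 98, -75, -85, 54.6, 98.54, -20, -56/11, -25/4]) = [-85, -83, -75, -75, -46, -45, -40, -38, -20, -13, -25/4, -56/11, -2, 43/14, 9, 54.6, 67, 98, 98.54]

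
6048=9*672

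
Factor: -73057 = -1 * 43^1 * 1699^1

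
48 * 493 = 23664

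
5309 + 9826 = 15135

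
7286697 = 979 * 7443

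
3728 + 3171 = 6899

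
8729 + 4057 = 12786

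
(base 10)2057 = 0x809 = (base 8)4011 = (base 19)5d5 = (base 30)28h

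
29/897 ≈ 0.0323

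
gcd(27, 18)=9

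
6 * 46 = 276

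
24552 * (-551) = -13528152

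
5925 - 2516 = 3409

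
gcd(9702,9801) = 99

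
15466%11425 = 4041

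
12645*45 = 569025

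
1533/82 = 18 + 57/82 ≈ 18.70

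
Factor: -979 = -1 * 11^1 * 89^1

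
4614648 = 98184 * 47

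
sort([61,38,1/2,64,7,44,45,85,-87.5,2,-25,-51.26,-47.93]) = [-87.5,-51.26,-47.93,-25,1/2,2,7,38,44,45,61,64,85]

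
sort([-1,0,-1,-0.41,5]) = [-1,-1,-0.41,0,5]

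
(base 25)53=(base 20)68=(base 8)200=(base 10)128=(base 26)4o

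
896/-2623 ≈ -0.342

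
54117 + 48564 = 102681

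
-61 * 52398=-3196278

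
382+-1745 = -1363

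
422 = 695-273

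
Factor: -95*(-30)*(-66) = -1*2^2*3^2*5^2*11^1*19^1 = -188100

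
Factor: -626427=-1 * 3^3 * 23201^1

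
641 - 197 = 444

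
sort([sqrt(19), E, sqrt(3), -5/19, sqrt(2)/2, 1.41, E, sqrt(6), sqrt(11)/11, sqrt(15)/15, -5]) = [-5, -5/19, sqrt(15)/15, sqrt(11)/11, sqrt(2)/2, 1.41, sqrt(3), sqrt(6), E, E, sqrt(19)]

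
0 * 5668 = 0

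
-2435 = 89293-91728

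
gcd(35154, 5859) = 5859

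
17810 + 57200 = 75010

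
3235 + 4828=8063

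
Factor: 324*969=2^2*3^5*17^1*19^1=313956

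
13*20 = 260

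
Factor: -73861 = -1 * 233^1 * 317^1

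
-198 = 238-436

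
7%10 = 7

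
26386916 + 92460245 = 118847161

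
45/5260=9/1052 ≈ 0.00856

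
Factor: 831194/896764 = 2^(-1) * 7^1 * 11^(-1) * 13^1 * 89^(-1) * 229^(-1) * 4567^1 = 415597/448382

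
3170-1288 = 1882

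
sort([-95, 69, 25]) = [-95, 25, 69]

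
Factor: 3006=2^1 * 3^2 * 167^1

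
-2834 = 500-3334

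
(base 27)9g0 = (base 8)15521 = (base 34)61n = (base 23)d51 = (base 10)6993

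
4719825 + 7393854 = 12113679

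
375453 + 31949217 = 32324670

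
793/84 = 9 + 37/84 ≈ 9.44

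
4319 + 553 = 4872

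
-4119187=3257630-7376817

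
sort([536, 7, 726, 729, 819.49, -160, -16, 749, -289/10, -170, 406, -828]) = [-828, -170, -160, -289/10, -16, 7, 406, 536, 726, 729, 749, 819.49]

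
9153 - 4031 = 5122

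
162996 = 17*9588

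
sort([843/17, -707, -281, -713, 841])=[-713, -707, -281, 843/17, 841]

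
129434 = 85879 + 43555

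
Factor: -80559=-1*3^2*8951^1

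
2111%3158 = 2111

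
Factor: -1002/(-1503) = 2^1 * 3^(-1) = 2/3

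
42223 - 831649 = -789426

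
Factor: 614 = 2^1*307^1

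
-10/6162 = -5/3081 ≈ -0.00162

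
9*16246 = 146214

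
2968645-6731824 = -3763179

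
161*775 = 124775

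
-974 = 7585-8559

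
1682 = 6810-5128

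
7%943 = 7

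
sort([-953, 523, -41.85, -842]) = [-953, -842, -41.85, 523]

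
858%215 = 213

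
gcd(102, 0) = 102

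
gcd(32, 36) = 4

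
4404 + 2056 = 6460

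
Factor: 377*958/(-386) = -1*13^1*29^1*193^(-1)*479^1 = -180583/193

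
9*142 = 1278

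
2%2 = 0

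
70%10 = 0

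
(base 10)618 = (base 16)26a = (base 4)21222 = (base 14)322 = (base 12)436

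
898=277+621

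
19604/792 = 4901/198 ≈ 24.75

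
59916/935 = 64 + 76/935≈64.08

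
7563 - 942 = 6621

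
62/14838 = 31/7419 ≈ 0.00418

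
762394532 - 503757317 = 258637215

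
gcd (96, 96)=96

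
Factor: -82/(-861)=2^1 * 3^(-1) * 7^(-1)=2/21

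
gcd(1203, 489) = 3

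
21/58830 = 7/19610 ≈ 0.000357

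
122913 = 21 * 5853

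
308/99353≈0.00310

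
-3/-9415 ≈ 0.000319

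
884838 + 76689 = 961527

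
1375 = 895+480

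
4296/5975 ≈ 0.719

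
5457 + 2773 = 8230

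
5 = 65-60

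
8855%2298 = 1961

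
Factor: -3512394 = -1*2^1*3^2*83^1*2351^1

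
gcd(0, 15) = 15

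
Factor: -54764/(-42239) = 2^2*13691^1*42239^(-1)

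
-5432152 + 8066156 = 2634004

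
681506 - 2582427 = -1900921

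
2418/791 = 3+45/791 ≈ 3.06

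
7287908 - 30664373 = -23376465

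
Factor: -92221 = -1*92221^1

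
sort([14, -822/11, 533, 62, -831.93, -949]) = [-949, -831.93, -822/11, 14, 62, 533]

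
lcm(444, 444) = 444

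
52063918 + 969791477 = 1021855395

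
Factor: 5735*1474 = 2^1*5^1*11^1*31^1*37^1*67^1 = 8453390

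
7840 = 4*1960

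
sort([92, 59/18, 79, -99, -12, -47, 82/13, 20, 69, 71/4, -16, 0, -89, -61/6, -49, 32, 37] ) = [-99, -89, -49, -47, -16, -12, -61/6, 0, 59/18, 82/13, 71/4, 20, 32, 37, 69, 79, 92] 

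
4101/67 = 61 + 14/67 ≈ 61.21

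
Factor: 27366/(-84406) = -1 * 3^1 * 7^(-1) * 4561^1 * 6029^(-1) = -13683/42203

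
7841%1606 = 1417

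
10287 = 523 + 9764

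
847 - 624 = 223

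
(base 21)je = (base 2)110011101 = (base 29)e7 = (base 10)413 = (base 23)hm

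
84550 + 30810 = 115360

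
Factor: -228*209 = -1*2^2*3^1*11^1*19^2 = -47652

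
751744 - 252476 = 499268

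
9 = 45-36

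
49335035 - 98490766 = -49155731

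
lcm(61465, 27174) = 2581530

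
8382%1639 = 187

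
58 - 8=50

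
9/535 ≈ 0.0168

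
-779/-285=2 + 11/15 ≈ 2.73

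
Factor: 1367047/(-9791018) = -1*2^(-1)*11^1*541^(-1)*9049^(-1)*124277^1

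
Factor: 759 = 3^1*11^1*23^1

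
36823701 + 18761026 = 55584727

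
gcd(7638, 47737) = 1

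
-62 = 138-200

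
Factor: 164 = 2^2 * 41^1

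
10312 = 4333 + 5979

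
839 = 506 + 333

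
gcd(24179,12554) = 1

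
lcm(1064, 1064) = 1064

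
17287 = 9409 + 7878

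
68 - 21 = 47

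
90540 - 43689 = 46851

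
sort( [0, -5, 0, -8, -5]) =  [-8, -5, -5, 0, 0]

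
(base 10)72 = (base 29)2e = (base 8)110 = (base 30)2c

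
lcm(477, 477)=477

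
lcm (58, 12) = 348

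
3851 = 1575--2276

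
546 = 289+257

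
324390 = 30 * 10813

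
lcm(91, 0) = 0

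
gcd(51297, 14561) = 1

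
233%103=27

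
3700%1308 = 1084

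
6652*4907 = 32641364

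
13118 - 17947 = -4829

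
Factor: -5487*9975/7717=-1*3^2*5^2*7^1*19^1*31^1*59^1*7717^(-1)=-54732825/7717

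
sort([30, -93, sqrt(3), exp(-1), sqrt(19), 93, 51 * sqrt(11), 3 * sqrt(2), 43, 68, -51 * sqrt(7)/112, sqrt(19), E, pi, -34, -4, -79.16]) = [-93, -79.16, -34, -4, -51 * sqrt(7)/112, exp(-1), sqrt(3), E, pi, 3 * sqrt(2), sqrt(19), sqrt(19), 30, 43, 68, 93, 51 * sqrt(11)]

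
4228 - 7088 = -2860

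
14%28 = 14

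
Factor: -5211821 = -1 * 1433^1 * 3637^1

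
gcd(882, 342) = 18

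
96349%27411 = 14116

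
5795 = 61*95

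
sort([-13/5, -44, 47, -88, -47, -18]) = [-88, -47, -44, -18, -13/5, 47]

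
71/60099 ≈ 0.00118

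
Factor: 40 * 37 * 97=2^3 * 5^1 * 37^1 * 97^1=143560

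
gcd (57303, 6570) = 9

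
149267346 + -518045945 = -368778599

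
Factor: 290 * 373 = 2^1 * 5^1 * 29^1 * 373^1 = 108170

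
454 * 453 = 205662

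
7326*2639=19333314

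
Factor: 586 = 2^1 * 293^1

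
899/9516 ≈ 0.0945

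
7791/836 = 9 + 267/836 ≈ 9.32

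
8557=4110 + 4447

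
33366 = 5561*6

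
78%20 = 18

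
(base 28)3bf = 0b101001110011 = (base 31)2o9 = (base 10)2675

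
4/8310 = 2/4155 ≈ 0.000481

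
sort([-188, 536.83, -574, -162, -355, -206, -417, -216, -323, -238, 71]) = [-574, -417, -355, -323, -238, -216, -206, -188, -162, 71, 536.83]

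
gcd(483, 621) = 69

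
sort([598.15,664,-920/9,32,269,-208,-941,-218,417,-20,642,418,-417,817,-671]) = [-941,-671,-417,-218,-208,-920/9,-20,32,269,417,418,598.15,642,664,817]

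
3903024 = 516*7564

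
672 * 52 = 34944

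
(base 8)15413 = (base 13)31c7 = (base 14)2747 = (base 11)5224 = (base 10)6923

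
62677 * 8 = 501416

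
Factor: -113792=-1*2^7*7^1*127^1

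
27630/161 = 171 + 99/161 ≈ 171.61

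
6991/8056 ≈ 0.868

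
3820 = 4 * 955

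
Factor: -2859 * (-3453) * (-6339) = -1 * 3^3 * 953^1 * 1151^1 * 2113^1 = -62579413053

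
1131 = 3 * 377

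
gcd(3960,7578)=18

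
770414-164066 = 606348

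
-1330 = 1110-2440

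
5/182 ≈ 0.0275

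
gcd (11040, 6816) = 96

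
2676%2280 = 396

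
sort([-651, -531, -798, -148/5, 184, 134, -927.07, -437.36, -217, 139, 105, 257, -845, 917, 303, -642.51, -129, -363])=[-927.07, -845, -798, -651, -642.51, -531, -437.36, -363, -217, -129, -148/5, 105, 134, 139, 184, 257, 303, 917]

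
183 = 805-622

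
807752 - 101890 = 705862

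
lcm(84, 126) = 252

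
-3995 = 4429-8424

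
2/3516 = 1/1758 ≈ 0.000569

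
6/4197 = 2/1399 ≈ 0.00143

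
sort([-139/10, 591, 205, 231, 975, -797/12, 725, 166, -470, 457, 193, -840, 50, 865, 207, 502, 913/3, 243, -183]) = [-840, -470, -183, -797/12, -139/10, 50, 166, 193, 205, 207, 231, 243, 913/3, 457, 502, 591, 725, 865, 975]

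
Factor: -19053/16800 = -1 * 2^ (-5) * 3^1 * 5^ (-2) * 7^ (-1) * 29^1 * 73^1 = -6351/5600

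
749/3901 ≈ 0.192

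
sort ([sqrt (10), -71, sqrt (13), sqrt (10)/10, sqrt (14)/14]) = [-71, sqrt (14)/14, sqrt (10)/10, sqrt (10), sqrt (13)]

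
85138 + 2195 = 87333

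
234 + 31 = 265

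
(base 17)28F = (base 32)MP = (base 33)M3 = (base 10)729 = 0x2D9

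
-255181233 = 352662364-607843597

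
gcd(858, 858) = 858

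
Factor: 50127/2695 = 3^1*5^(-1)*31^1 = 93/5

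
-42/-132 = 7/22 ≈ 0.318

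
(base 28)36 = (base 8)132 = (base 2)1011010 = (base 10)90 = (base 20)4a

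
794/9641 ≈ 0.0824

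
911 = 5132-4221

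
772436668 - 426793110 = 345643558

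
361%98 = 67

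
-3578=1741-5319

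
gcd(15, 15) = 15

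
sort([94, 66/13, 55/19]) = [55/19, 66/13, 94]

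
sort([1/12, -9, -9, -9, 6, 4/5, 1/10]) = [-9, -9, -9, 1/12, 1/10, 4/5, 6]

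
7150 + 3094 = 10244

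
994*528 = 524832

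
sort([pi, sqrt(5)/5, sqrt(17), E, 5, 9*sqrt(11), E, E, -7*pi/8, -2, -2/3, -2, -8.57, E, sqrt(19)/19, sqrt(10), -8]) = [-8.57, -8, -7*pi/8, -2, -2, -2/3, sqrt(19)/19, sqrt(5)/5, E, E, E, E, pi, sqrt(10), sqrt(17), 5, 9*sqrt(11)]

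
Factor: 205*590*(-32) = -1*2^6*5^2*41^1*59^1 = -3870400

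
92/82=46/41 ≈ 1.12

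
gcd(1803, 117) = 3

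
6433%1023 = 295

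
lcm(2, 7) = 14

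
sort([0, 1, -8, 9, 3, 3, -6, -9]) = [-9, -8, -6, 0, 1, 3, 3, 9]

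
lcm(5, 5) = 5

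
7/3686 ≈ 0.00190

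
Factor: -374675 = -1*5^2*7^1*2141^1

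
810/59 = 13 + 43/59 ≈ 13.73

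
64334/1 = 64334 = 64334.00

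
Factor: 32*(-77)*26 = -1*2^6*7^1*11^1*13^1 = -64064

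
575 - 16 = 559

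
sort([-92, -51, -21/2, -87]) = [-92, -87, -51, -21/2]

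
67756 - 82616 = -14860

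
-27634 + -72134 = -99768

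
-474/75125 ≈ -0.00631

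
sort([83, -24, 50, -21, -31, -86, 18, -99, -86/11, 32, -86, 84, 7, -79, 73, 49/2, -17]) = [-99, -86, -86, -79, -31, -24, -21, -17, -86/11, 7, 18, 49/2, 32, 50, 73, 83, 84]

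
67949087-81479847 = -13530760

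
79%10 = 9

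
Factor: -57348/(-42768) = 2^(-2)*11^(-1)*59^1 = 59/44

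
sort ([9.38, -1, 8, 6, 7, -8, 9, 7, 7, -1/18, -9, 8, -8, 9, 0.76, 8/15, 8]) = [-9, -8, -8, -1, -1/18, 8/15, 0.76, 6, 7, 7, 7, 8, 8, 8, 9, 9, 9.38]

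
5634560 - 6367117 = -732557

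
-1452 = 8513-9965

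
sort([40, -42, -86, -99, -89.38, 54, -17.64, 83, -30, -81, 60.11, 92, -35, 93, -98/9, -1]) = [-99, -89.38, -86, -81, -42, -35, -30, -17.64, -98/9, -1, 40, 54, 60.11, 83, 92, 93]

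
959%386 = 187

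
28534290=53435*534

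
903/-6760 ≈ -0.134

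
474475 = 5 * 94895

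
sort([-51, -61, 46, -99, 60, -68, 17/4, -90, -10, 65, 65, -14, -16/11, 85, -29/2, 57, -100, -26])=[-100, -99, -90, -68, -61, -51, -26, -29/2, -14, -10, -16/11, 17/4, 46, 57, 60, 65, 65, 85]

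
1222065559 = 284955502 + 937110057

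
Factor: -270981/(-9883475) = 3^2*5^(-2)*7^(-1)*30109^1*56477^(-1)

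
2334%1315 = 1019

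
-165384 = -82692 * 2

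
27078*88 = 2382864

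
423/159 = 2+35/53 ≈ 2.66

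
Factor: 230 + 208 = 2^1 * 3^1 * 73^1 = 438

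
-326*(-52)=16952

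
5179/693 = 7 + 328/693 ≈ 7.47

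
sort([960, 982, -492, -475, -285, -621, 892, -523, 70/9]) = [-621, -523, -492, -475, -285, 70/9, 892, 960, 982]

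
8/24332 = 2/6083 ≈ 0.000329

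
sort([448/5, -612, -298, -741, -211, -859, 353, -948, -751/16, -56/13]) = [-948, -859, -741, -612, -298, -211, -751/16, -56/13, 448/5, 353]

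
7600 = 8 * 950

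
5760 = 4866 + 894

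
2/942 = 1/471 ≈ 0.00212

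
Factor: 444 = 2^2*3^1*37^1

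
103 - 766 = -663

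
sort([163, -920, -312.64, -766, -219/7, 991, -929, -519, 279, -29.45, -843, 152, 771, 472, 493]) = [-929, -920, -843, -766, -519, -312.64, -219/7, -29.45, 152, 163, 279, 472, 493, 771, 991]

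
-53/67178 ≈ -0.000789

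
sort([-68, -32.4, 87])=[-68, -32.4, 87]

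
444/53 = 8 + 20/53 ≈ 8.38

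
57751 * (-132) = -7623132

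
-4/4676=-1/1169≈-0.000855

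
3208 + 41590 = 44798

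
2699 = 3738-1039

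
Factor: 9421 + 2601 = 2^1 * 6011^1 = 12022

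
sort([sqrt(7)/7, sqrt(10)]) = [sqrt(7)/7, sqrt(10)]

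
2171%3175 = 2171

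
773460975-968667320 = -195206345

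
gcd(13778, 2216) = 2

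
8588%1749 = 1592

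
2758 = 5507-2749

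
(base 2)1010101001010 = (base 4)1111022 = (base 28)6qi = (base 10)5450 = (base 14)1db4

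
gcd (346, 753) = 1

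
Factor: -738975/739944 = -1 * 2^(-3) * 3^(-1) * 5^2 * 43^(-1) * 59^1 * 167^1 * 239^(-1) = -246325/246648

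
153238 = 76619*2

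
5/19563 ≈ 0.000256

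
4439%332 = 123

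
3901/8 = 487 + 5/8 ≈ 487.63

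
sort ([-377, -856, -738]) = [-856, -738, -377]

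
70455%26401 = 17653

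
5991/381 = 15 + 92/127 ≈ 15.72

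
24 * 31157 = 747768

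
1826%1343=483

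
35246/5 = 7049 + 1/5 = 7049.20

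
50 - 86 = -36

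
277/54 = 5 + 7/54 ≈ 5.13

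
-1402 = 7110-8512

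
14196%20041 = 14196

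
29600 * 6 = 177600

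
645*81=52245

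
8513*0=0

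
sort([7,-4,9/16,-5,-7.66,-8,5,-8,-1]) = [-8,-8,-7.66,-5,-4,-1,9/16,5,7]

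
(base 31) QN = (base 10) 829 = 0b1100111101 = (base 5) 11304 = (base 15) 3A4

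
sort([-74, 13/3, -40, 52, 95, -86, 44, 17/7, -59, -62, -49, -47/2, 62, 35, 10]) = [-86, -74, -62, -59, -49, -40, -47/2, 17/7, 13/3, 10, 35, 44, 52, 62, 95]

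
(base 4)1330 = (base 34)3m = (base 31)40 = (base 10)124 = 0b1111100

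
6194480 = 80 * 77431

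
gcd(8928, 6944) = 992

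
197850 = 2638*75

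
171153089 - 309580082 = -138426993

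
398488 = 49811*8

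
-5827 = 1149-6976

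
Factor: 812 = 2^2*7^1*29^1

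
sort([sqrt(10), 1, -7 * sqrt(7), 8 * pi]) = [-7 * sqrt(7), 1, sqrt(10), 8 * pi]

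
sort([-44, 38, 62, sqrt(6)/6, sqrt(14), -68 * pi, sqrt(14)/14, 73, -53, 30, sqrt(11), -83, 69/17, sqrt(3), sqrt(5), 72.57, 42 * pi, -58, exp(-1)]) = [-68 * pi, -83, -58, -53, -44, sqrt(14)/14, exp(-1), sqrt(6)/6, sqrt(3), sqrt(5), sqrt(11), sqrt(14), 69/17, 30, 38, 62, 72.57, 73, 42 * pi]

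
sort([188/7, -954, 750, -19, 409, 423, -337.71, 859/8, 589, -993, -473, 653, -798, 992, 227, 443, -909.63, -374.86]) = [-993, -954, -909.63, -798, -473, -374.86, -337.71, -19, 188/7, 859/8, 227, 409, 423, 443, 589, 653, 750, 992]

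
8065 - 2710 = 5355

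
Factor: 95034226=2^1 * 7^2 * 557^1 * 1741^1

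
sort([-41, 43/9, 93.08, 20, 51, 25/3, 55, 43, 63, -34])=[-41, -34, 43/9, 25/3, 20, 43, 51, 55, 63, 93.08]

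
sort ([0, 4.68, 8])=[0, 4.68, 8]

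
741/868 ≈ 0.854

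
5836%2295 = 1246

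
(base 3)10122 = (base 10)98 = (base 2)1100010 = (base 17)5d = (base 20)4i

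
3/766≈0.00392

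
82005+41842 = 123847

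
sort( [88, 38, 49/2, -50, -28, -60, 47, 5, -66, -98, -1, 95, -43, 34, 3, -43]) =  [-98, -66, -60, -50, -43, -43, -28, -1, 3, 5, 49/2, 34, 38, 47, 88, 95]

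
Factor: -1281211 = -1 * 1281211^1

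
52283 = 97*539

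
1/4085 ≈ 0.000245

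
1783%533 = 184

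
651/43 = 15 + 6/43 ≈ 15.14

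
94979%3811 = 3515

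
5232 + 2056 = 7288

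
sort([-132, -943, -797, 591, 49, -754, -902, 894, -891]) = [-943, -902, -891, -797, -754, -132, 49, 591, 894]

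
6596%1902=890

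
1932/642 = 322/107 ≈ 3.01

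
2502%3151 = 2502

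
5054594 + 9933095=14987689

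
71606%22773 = 3287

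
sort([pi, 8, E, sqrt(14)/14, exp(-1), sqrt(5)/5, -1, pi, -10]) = [-10, -1, sqrt(14)/14, exp(-1), sqrt(5)/5, E, pi, pi, 8]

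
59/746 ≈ 0.0791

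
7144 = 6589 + 555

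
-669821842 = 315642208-985464050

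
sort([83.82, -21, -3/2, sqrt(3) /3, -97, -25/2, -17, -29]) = [-97, -29, -21, -17, -25/2, -3/2, sqrt(3) /3, 83.82]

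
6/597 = 2/199 ≈ 0.0101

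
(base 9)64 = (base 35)1n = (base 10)58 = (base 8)72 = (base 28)22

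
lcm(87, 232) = 696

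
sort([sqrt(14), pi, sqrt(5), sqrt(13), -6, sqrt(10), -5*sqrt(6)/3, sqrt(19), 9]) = [-6, -5*sqrt(6)/3, sqrt(5), pi, sqrt(10), sqrt(13), sqrt(14), sqrt(19), 9]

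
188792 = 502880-314088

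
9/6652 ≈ 0.00135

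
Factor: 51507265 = 5^1*10301453^1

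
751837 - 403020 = 348817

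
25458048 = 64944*392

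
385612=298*1294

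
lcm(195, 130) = 390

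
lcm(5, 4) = 20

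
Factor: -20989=-1 * 139^1 * 151^1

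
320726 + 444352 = 765078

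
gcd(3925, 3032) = 1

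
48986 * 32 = 1567552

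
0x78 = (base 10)120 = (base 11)aa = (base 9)143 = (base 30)40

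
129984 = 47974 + 82010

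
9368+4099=13467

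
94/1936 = 47/968 ≈ 0.0486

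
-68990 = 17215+-86205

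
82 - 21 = 61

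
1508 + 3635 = 5143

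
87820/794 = 43910/397 ≈ 110.60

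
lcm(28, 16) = 112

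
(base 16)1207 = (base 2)1001000000111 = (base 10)4615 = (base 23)8gf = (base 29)5e4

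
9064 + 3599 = 12663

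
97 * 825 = 80025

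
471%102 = 63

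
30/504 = 5/84≈0.0595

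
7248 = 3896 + 3352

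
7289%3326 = 637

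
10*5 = 50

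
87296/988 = 88 + 88/247 ≈ 88.36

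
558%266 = 26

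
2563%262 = 205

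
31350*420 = 13167000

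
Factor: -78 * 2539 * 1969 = -1 * 2^1 * 3^1 * 11^1 * 13^1 * 179^1 * 2539^1 = -389944698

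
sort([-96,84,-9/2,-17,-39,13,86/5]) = [-96,-39,-17,-9/2,13,86/5,84]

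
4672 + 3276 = 7948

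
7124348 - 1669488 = 5454860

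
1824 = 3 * 608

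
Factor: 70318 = 2^1*35159^1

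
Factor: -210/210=-1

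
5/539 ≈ 0.00928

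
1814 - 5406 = -3592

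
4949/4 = 1237 + 1/4 = 1237.25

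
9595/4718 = 2 + 159/4718 ≈ 2.03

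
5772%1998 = 1776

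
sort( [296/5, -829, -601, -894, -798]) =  [-894, -829, -798, -601, 296/5]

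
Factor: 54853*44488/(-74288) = -1*2^(-1)*19^1*67^1*83^1*2887^1*4643^(-1) = -305037533/9286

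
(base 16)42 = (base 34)1w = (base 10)66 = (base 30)26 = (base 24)2i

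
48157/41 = 1174 + 23/41 ≈ 1174.56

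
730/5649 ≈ 0.129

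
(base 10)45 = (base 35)1a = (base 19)27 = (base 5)140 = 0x2d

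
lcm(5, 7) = 35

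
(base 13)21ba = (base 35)3tq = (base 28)60c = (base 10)4716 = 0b1001001101100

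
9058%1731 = 403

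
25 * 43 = 1075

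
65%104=65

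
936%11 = 1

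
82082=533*154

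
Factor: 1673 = 7^1*239^1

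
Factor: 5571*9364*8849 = 2^2*3^2*619^1*2341^1*8849^1 = 461624402556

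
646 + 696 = 1342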